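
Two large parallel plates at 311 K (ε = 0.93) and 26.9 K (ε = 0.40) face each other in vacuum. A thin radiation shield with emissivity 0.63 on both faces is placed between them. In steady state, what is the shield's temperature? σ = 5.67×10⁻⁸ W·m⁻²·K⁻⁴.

In steady state the net flux on the hot side equals that on the cold side.
σ(T₁⁴−T_s⁴)/D₁ = σ(T_s⁴−T₂⁴)/D₂, with D₁ = 1/ε₁+1/ε_s−1 = 1.663, D₂ = 1/ε_s+1/ε₂−1 = 3.087.
Solve for T_s⁴: T_s⁴ = (D₂·T₁⁴ + D₁·T₂⁴)/(D₁+D₂) = 6.081×10⁹ K⁴.

T_s ≈ 279 K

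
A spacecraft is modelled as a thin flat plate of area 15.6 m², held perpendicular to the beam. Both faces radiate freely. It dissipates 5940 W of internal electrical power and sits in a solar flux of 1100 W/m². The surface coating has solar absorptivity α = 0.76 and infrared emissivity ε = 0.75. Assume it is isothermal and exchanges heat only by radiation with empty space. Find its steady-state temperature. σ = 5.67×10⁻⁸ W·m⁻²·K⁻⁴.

T ≈ 346 K

At steady state, absorbed solar power + internal power = radiated power.
Absorbed: α·S·A_cross = 0.76·1100·15.60 = 13040 W (cross-section A).
Total input = 13040 + 5940 = 18980 W.
Radiated: εσ·A_surf·T⁴ with A_surf = 2A = 31.20 m².
T⁴ = 18980/(0.75·5.67×10⁻⁸·31.20) = 1.431×10¹⁰ K⁴.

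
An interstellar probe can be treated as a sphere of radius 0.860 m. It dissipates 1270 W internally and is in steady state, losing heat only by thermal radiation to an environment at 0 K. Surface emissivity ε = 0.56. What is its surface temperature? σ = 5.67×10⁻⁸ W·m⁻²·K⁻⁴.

Steady state: internal power = radiated power, P = εσA T⁴.
Radiating area A = 4πr² = 9.294 m².
T⁴ = P/(εσA) = 1270/(0.56·5.67×10⁻⁸·9.294) = 4.304×10⁹ K⁴.
T = (4.304×10⁹)^(1/4).

T ≈ 256 K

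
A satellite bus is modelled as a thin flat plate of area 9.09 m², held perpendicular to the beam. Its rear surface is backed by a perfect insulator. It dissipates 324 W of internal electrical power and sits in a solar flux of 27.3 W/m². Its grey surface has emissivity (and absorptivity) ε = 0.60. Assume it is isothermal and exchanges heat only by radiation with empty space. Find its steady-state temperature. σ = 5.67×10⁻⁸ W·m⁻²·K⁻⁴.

At steady state, absorbed solar power + internal power = radiated power.
Absorbed: α·S·A_cross = 0.60·27.3·9.090 = 148.9 W (cross-section A).
Total input = 148.9 + 324 = 472.9 W.
Radiated: εσ·A_surf·T⁴ with A_surf = A = 9.090 m².
T⁴ = 472.9/(0.60·5.67×10⁻⁸·9.090) = 1.529×10⁹ K⁴.

T ≈ 198 K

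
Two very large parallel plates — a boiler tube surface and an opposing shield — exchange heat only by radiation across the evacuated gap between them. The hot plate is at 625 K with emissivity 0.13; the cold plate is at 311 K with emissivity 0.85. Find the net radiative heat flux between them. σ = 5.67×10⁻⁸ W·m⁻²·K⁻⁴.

q ≈ 1030 W/m²

For two infinite grey parallel plates, q = σ(T₁⁴ − T₂⁴)/(1/ε₁ + 1/ε₂ − 1).
T₁⁴ − T₂⁴ = 1.526×10¹¹ − 9.355×10⁹ = 1.432×10¹¹ K⁴.
1/ε₁ + 1/ε₂ − 1 = 7.692 + 1.176 − 1 = 7.869.
q = 5.67×10⁻⁸ × 1.432×10¹¹ / 7.869.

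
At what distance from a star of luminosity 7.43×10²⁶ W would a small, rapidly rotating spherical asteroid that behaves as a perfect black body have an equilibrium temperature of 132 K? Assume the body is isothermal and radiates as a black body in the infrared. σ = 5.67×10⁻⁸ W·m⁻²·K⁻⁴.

For an isothermal black-emitting sphere, (1−a)S·πr² = σ·4πr²·T⁴ ⇒ S = 4σT⁴/(1−a).
S = 4·5.67×10⁻⁸·(132)⁴/1.00 = 68.86 W/m².
Flux falls as S = L/(4πd²), so d = √(L/(4πS)) = √(7.43×10²⁶/(4π·68.86)).

d ≈ 9.27×10¹¹ m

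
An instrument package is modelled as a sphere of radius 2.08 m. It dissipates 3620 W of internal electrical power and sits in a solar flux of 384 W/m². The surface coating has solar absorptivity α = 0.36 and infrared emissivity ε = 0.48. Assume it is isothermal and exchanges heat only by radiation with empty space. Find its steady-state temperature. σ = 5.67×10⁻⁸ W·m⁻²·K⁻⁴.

At steady state, absorbed solar power + internal power = radiated power.
Absorbed: α·S·A_cross = 0.36·384·13.59 = 1879 W (cross-section πr²).
Total input = 1879 + 3620 = 5499 W.
Radiated: εσ·A_surf·T⁴ with A_surf = 4πr² = 54.37 m².
T⁴ = 5499/(0.48·5.67×10⁻⁸·54.37) = 3.716×10⁹ K⁴.

T ≈ 247 K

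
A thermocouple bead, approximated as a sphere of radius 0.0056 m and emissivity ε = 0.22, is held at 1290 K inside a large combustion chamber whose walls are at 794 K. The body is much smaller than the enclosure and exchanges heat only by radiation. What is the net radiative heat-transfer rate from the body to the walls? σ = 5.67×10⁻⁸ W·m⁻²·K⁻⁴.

For a small grey body in a large enclosure: P_net = εσA(T_body⁴ − T_wall⁴).
A = 4πr² = 3.941×10⁻⁴ m²; T_body⁴ − T_wall⁴ = 2.769×10¹² − 3.974×10¹¹ = 2.372×10¹² K⁴.
|P_net| = 0.22·5.67×10⁻⁸·3.941×10⁻⁴·2.372×10¹².

P_net ≈ 11.7 W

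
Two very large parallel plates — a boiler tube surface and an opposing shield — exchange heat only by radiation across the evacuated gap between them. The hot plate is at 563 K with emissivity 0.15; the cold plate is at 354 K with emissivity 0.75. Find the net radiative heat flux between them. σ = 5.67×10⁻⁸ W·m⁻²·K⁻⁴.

q ≈ 687 W/m²

For two infinite grey parallel plates, q = σ(T₁⁴ − T₂⁴)/(1/ε₁ + 1/ε₂ − 1).
T₁⁴ − T₂⁴ = 1.005×10¹¹ − 1.570×10¹⁰ = 8.477×10¹⁰ K⁴.
1/ε₁ + 1/ε₂ − 1 = 6.667 + 1.333 − 1 = 7.000.
q = 5.67×10⁻⁸ × 8.477×10¹⁰ / 7.000.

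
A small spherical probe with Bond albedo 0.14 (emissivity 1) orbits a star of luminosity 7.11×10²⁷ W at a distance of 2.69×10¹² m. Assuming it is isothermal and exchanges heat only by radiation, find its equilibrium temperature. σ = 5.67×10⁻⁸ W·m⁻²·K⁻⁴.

T ≈ 131 K

First find the stellar flux at distance d: S = L/(4πd²) = 7.11×10²⁷/(4π·(2.69×10¹²)²) = 78.19 W/m².
For an isothermal sphere, absorbed (1−a)S·πr² = emitted σ·4πr²·T⁴, so T⁴ = (1−a)S/(4σ).
T⁴ = 0.860·78.19/(4·5.67×10⁻⁸) = 2.965×10⁸ K⁴.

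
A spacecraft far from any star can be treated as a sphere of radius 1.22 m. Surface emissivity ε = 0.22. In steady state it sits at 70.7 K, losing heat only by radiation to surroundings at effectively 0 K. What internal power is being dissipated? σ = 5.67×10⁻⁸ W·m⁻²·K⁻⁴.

P ≈ 5.83 W

Steady state: P = εσA T⁴.
A = 4πr² = 18.70 m²; T⁴ = (70.7)⁴ = 2.498×10⁷ K⁴.
P = 0.22 × 5.67×10⁻⁸ × 18.70 × 2.498×10⁷.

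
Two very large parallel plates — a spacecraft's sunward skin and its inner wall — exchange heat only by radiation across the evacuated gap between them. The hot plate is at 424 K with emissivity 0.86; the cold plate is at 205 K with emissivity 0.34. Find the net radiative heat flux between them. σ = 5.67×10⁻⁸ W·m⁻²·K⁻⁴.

q ≈ 558 W/m²

For two infinite grey parallel plates, q = σ(T₁⁴ − T₂⁴)/(1/ε₁ + 1/ε₂ − 1).
T₁⁴ − T₂⁴ = 3.232×10¹⁰ − 1.766×10⁹ = 3.055×10¹⁰ K⁴.
1/ε₁ + 1/ε₂ − 1 = 1.163 + 2.941 − 1 = 3.104.
q = 5.67×10⁻⁸ × 3.055×10¹⁰ / 3.104.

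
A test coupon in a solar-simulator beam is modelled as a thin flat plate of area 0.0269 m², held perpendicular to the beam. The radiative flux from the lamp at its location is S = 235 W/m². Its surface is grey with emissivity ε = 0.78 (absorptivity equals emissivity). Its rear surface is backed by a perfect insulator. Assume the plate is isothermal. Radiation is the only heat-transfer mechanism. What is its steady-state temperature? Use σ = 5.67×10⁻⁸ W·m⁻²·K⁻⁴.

At equilibrium, absorbed power = emitted power.
Absorbing cross-section = A = 0.02690 m²; emitting surface = A = 0.02690 m² (ratio 1).
εS·A_cross = εσ·A_surf·T⁴  ⇒  T⁴ = S/(1σ)   (ε cancels).
T⁴ = 235/(1·5.67×10⁻⁸) = 4.145×10⁹ K⁴.
T = (4.145×10⁹)^(1/4).

T ≈ 254 K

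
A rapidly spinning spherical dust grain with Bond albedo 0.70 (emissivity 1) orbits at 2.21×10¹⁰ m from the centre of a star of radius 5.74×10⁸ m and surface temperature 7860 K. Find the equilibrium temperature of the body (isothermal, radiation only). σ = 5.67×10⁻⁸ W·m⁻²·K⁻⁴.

T ≈ 663 K

The star's surface emits σT_*⁴; at distance d the flux is S = σT_*⁴(R_*/d)².
S = 5.67×10⁻⁸·(7860)⁴·(5.74×10⁸/2.21×10¹⁰)² = 1.460×10⁵ W/m².
For an isothermal sphere T⁴ = (1−a)S/(4σ) = 1.931×10¹¹ K⁴.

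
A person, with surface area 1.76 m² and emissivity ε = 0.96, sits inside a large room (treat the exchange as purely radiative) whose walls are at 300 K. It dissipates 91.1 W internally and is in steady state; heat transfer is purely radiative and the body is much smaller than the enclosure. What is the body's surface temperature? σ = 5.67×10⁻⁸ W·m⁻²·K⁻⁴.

For a small grey body in a large enclosure, net radiated power = εσA(T⁴ − T_w⁴).
Steady state: P = εσA(T⁴ − T_w⁴) with A = 1.76 m².
T⁴ = P/(εσA) + T_w⁴ = 91.1/(0.96·5.67×10⁻⁸·1.760) + (300)⁴
    = 9.509×10⁸ + 8.100×10⁹ = 9.051×10⁹ K⁴.

T ≈ 308 K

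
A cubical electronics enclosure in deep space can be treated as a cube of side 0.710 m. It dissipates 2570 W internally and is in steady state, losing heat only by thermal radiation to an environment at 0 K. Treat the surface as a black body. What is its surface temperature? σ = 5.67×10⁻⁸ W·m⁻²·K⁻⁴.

Steady state: internal power = radiated power, P = εσA T⁴.
Radiating area A = 6L² = 3.025 m².
T⁴ = P/(εσA) = 2570/(1.0·5.67×10⁻⁸·3.025) = 1.499×10¹⁰ K⁴.
T = (1.499×10¹⁰)^(1/4).

T ≈ 350 K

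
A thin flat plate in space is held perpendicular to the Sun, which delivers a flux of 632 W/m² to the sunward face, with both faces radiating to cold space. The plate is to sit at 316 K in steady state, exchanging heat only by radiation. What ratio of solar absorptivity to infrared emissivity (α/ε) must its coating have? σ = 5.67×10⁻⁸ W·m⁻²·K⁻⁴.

Balance: αS·A = εσ·2A·T⁴ ⇒ α/ε = 2σT⁴/S.
α/ε = 2·5.67×10⁻⁸·(316)⁴/632 = 2·5.67×10⁻⁸·9.971×10⁹/632.

α/ε ≈ 1.79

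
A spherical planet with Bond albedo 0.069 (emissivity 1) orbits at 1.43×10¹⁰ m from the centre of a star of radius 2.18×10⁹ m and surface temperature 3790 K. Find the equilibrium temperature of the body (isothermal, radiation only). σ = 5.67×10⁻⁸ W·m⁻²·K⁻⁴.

T ≈ 1030 K

The star's surface emits σT_*⁴; at distance d the flux is S = σT_*⁴(R_*/d)².
S = 5.67×10⁻⁸·(3790)⁴·(2.18×10⁹/1.43×10¹⁰)² = 2.719×10⁵ W/m².
For an isothermal sphere T⁴ = (1−a)S/(4σ) = 1.116×10¹² K⁴.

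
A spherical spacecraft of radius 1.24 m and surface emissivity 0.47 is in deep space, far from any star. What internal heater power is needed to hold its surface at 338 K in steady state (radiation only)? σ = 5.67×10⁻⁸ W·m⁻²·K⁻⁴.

P ≈ 6720 W

P = εσ·4πr²·T⁴.
4πr² = 19.32 m²; T⁴ = 1.305×10¹⁰ K⁴.
P = 0.47·5.67×10⁻⁸·19.32·1.305×10¹⁰.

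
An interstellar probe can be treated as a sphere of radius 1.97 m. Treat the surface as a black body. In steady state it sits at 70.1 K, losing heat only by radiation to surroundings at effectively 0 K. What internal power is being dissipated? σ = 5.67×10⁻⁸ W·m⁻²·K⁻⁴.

Steady state: P = εσA T⁴.
A = 4πr² = 48.77 m²; T⁴ = (70.1)⁴ = 2.415×10⁷ K⁴.
P = 1.0 × 5.67×10⁻⁸ × 48.77 × 2.415×10⁷.

P ≈ 66.8 W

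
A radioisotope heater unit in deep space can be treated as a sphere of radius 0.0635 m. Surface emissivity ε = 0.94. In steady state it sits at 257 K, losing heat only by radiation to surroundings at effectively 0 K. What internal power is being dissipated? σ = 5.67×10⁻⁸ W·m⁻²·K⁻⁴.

P ≈ 11.8 W

Steady state: P = εσA T⁴.
A = 4πr² = 0.05067 m²; T⁴ = (257)⁴ = 4.362×10⁹ K⁴.
P = 0.94 × 5.67×10⁻⁸ × 0.05067 × 4.362×10⁹.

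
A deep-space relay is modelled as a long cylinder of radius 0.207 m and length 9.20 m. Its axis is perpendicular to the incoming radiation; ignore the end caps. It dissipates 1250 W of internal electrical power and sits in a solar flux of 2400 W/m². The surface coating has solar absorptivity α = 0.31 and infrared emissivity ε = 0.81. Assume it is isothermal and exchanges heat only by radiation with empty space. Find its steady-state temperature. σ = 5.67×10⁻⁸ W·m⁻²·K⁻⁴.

At steady state, absorbed solar power + internal power = radiated power.
Absorbed: α·S·A_cross = 0.31·2400·3.809 = 2834 W (cross-section 2rL).
Total input = 2834 + 1250 = 4084 W.
Radiated: εσ·A_surf·T⁴ with A_surf = 2πrL = 11.97 m².
T⁴ = 4084/(0.81·5.67×10⁻⁸·11.97) = 7.431×10⁹ K⁴.

T ≈ 294 K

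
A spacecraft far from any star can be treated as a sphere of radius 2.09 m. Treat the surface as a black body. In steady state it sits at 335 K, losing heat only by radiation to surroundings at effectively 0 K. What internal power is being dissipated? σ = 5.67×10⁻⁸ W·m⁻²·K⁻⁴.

P ≈ 39200 W

Steady state: P = εσA T⁴.
A = 4πr² = 54.89 m²; T⁴ = (335)⁴ = 1.259×10¹⁰ K⁴.
P = 1.0 × 5.67×10⁻⁸ × 54.89 × 1.259×10¹⁰.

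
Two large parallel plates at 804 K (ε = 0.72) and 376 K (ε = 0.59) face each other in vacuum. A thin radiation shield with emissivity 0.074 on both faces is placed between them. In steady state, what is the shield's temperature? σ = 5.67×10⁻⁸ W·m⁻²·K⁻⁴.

T_s ≈ 686 K

In steady state the net flux on the hot side equals that on the cold side.
σ(T₁⁴−T_s⁴)/D₁ = σ(T_s⁴−T₂⁴)/D₂, with D₁ = 1/ε₁+1/ε_s−1 = 13.90, D₂ = 1/ε_s+1/ε₂−1 = 14.21.
Solve for T_s⁴: T_s⁴ = (D₂·T₁⁴ + D₁·T₂⁴)/(D₁+D₂) = 2.211×10¹¹ K⁴.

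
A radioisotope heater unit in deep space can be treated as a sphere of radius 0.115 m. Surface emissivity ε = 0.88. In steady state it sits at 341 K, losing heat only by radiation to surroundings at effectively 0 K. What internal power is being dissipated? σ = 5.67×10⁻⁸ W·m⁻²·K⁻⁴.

P ≈ 112 W

Steady state: P = εσA T⁴.
A = 4πr² = 0.1662 m²; T⁴ = (341)⁴ = 1.352×10¹⁰ K⁴.
P = 0.88 × 5.67×10⁻⁸ × 0.1662 × 1.352×10¹⁰.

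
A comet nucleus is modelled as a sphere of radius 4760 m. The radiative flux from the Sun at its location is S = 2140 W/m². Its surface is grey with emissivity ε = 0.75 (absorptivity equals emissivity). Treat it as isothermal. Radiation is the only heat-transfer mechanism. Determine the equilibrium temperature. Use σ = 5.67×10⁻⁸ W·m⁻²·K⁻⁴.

T ≈ 312 K

At equilibrium, absorbed power = emitted power.
Absorbing cross-section = πr² = 7.118×10⁷ m²; emitting surface = 4πr² = 2.847×10⁸ m² (ratio 4).
εS·A_cross = εσ·A_surf·T⁴  ⇒  T⁴ = S/(4σ)   (ε cancels).
T⁴ = 2140/(4·5.67×10⁻⁸) = 9.436×10⁹ K⁴.
T = (9.436×10⁹)^(1/4).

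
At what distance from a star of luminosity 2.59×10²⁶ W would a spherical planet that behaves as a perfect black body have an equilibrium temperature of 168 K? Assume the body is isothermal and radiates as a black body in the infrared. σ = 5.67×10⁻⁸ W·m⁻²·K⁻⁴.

d ≈ 3.38×10¹¹ m

For an isothermal black-emitting sphere, (1−a)S·πr² = σ·4πr²·T⁴ ⇒ S = 4σT⁴/(1−a).
S = 4·5.67×10⁻⁸·(168)⁴/1.00 = 180.7 W/m².
Flux falls as S = L/(4πd²), so d = √(L/(4πS)) = √(2.59×10²⁶/(4π·180.7)).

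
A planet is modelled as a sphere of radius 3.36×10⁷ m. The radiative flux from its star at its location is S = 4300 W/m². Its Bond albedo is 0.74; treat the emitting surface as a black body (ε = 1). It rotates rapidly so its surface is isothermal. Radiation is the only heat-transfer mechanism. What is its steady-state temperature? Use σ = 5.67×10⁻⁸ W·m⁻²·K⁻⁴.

At equilibrium, absorbed power = emitted power.
Absorbing cross-section = πr² = 3.547×10¹⁵ m²; emitting surface = 4πr² = 1.419×10¹⁶ m² (ratio 4).
(1−a)S·A_cross = εσ·A_surf·T⁴  ⇒  T⁴ = (1−a)S/(4σ).
T⁴ = 0.260·4300/(4·5.67×10⁻⁸) = 4.929×10⁹ K⁴.
T = (4.929×10⁹)^(1/4).

T ≈ 265 K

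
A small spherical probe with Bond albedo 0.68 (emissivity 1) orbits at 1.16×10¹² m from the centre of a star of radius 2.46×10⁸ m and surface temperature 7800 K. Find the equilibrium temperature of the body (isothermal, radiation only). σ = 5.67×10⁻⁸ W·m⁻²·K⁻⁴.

T ≈ 60.4 K

The star's surface emits σT_*⁴; at distance d the flux is S = σT_*⁴(R_*/d)².
S = 5.67×10⁻⁸·(7800)⁴·(2.46×10⁸/1.16×10¹²)² = 9.439 W/m².
For an isothermal sphere T⁴ = (1−a)S/(4σ) = 1.332×10⁷ K⁴.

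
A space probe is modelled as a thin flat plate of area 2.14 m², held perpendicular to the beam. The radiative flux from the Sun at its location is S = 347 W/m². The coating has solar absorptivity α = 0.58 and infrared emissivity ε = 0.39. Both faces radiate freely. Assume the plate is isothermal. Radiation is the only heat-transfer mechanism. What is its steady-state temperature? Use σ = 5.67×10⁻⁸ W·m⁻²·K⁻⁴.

T ≈ 260 K

At equilibrium, absorbed power = emitted power.
Absorbing cross-section = A = 2.140 m²; emitting surface = 2A = 4.280 m² (ratio 2).
αS·A_cross = εσ·A_surf·T⁴  ⇒  T⁴ = αS/(ε·2σ).
T⁴ = 0.580·347/(0.39·2·5.67×10⁻⁸) = 4.551×10⁹ K⁴.
T = (4.551×10⁹)^(1/4).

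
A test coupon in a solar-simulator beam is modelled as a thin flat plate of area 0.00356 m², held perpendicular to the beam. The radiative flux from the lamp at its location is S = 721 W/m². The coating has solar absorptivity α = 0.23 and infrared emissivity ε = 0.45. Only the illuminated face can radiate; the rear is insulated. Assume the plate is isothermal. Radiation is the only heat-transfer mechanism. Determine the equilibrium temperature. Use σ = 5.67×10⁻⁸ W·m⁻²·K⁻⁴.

At equilibrium, absorbed power = emitted power.
Absorbing cross-section = A = 0.003560 m²; emitting surface = A = 0.003560 m² (ratio 1).
αS·A_cross = εσ·A_surf·T⁴  ⇒  T⁴ = αS/(ε·1σ).
T⁴ = 0.230·721/(0.45·1·5.67×10⁻⁸) = 6.499×10⁹ K⁴.
T = (6.499×10⁹)^(1/4).

T ≈ 284 K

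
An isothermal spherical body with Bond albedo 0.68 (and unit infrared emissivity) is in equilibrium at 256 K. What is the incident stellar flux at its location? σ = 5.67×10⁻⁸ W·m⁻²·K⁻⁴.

(1−a)S·πr² = σ·4πr²·T⁴ ⇒ S = 4σT⁴/(1−a).
S = 4·5.67×10⁻⁸·4.295×10⁹/0.320.

S ≈ 3040 W/m²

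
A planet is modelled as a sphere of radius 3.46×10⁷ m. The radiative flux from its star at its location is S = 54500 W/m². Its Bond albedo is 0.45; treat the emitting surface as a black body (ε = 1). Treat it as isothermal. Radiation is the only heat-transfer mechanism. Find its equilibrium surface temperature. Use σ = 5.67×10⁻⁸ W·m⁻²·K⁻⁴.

At equilibrium, absorbed power = emitted power.
Absorbing cross-section = πr² = 3.761×10¹⁵ m²; emitting surface = 4πr² = 1.504×10¹⁶ m² (ratio 4).
(1−a)S·A_cross = εσ·A_surf·T⁴  ⇒  T⁴ = (1−a)S/(4σ).
T⁴ = 0.550·54500/(4·5.67×10⁻⁸) = 1.322×10¹¹ K⁴.
T = (1.322×10¹¹)^(1/4).

T ≈ 603 K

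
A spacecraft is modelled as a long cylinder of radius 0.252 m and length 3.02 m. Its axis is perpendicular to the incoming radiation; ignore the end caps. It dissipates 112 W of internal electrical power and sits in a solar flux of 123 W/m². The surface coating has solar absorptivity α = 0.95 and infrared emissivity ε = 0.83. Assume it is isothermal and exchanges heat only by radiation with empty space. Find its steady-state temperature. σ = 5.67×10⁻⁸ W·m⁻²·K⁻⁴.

T ≈ 189 K

At steady state, absorbed solar power + internal power = radiated power.
Absorbed: α·S·A_cross = 0.95·123·1.522 = 177.9 W (cross-section 2rL).
Total input = 177.9 + 112 = 289.9 W.
Radiated: εσ·A_surf·T⁴ with A_surf = 2πrL = 4.782 m².
T⁴ = 289.9/(0.83·5.67×10⁻⁸·4.782) = 1.288×10⁹ K⁴.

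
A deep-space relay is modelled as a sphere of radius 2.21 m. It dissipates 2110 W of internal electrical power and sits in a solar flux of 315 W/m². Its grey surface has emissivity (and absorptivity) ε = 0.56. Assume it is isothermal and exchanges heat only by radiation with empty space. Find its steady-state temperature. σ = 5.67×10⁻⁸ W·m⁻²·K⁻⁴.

At steady state, absorbed solar power + internal power = radiated power.
Absorbed: α·S·A_cross = 0.56·315·15.34 = 2707 W (cross-section πr²).
Total input = 2707 + 2110 = 4817 W.
Radiated: εσ·A_surf·T⁴ with A_surf = 4πr² = 61.38 m².
T⁴ = 4817/(0.56·5.67×10⁻⁸·61.38) = 2.472×10⁹ K⁴.

T ≈ 223 K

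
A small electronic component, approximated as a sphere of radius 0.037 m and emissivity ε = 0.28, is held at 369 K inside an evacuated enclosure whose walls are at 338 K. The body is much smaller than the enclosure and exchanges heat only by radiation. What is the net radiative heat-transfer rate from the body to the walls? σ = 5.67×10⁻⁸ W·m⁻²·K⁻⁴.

For a small grey body in a large enclosure: P_net = εσA(T_body⁴ − T_wall⁴).
A = 4πr² = 0.01720 m²; T_body⁴ − T_wall⁴ = 1.854×10¹⁰ − 1.305×10¹⁰ = 5.488×10⁹ K⁴.
|P_net| = 0.28·5.67×10⁻⁸·0.01720·5.488×10⁹.

P_net ≈ 1.50 W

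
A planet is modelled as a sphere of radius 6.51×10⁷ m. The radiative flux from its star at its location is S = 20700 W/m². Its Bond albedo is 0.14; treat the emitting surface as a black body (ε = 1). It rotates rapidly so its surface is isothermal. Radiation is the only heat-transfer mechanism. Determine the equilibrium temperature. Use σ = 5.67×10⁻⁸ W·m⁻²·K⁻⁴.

T ≈ 529 K

At equilibrium, absorbed power = emitted power.
Absorbing cross-section = πr² = 1.331×10¹⁶ m²; emitting surface = 4πr² = 5.326×10¹⁶ m² (ratio 4).
(1−a)S·A_cross = εσ·A_surf·T⁴  ⇒  T⁴ = (1−a)S/(4σ).
T⁴ = 0.860·20700/(4·5.67×10⁻⁸) = 7.849×10¹⁰ K⁴.
T = (7.849×10¹⁰)^(1/4).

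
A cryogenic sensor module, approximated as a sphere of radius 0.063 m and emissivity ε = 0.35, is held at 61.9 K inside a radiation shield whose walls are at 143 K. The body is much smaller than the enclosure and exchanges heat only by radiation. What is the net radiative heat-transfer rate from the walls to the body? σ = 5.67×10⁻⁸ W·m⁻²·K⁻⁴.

For a small grey body in a large enclosure: P_net = εσA(T_body⁴ − T_wall⁴).
A = 4πr² = 0.04988 m²; T_body⁴ − T_wall⁴ = 1.468×10⁷ − 4.182×10⁸ = -4.035×10⁸ K⁴.
|P_net| = 0.35·5.67×10⁻⁸·0.04988·4.035×10⁸.

P_net ≈ 0.399 W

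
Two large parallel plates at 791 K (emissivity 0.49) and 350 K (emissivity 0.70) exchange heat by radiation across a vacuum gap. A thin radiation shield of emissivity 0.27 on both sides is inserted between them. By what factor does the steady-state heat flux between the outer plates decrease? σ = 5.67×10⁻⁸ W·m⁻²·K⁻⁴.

Without shield: q₀ = σΔ(T⁴)/(1/ε₁+1/ε₂−1) with denominator 2.469.
With shield the two gaps are in series; the resistances add: (1/ε₁+1/ε_s−1)+(1/ε_s+1/ε₂−1) = 4.745+4.132 = 8.877.
Heat-flux ratio q₀/q = 8.877/2.469.

factor ≈ 3.59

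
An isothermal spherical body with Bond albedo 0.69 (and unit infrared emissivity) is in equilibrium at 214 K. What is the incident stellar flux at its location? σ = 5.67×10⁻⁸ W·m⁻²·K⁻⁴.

(1−a)S·πr² = σ·4πr²·T⁴ ⇒ S = 4σT⁴/(1−a).
S = 4·5.67×10⁻⁸·2.097×10⁹/0.310.

S ≈ 1530 W/m²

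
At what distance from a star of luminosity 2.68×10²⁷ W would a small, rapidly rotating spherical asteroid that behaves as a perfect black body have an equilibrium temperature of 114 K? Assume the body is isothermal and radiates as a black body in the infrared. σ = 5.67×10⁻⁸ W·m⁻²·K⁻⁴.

For an isothermal black-emitting sphere, (1−a)S·πr² = σ·4πr²·T⁴ ⇒ S = 4σT⁴/(1−a).
S = 4·5.67×10⁻⁸·(114)⁴/1.00 = 38.31 W/m².
Flux falls as S = L/(4πd²), so d = √(L/(4πS)) = √(2.68×10²⁷/(4π·38.31)).

d ≈ 2.36×10¹² m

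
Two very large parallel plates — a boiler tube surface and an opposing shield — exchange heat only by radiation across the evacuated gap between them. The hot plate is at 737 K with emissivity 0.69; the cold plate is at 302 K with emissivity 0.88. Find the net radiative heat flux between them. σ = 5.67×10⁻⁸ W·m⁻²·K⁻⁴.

For two infinite grey parallel plates, q = σ(T₁⁴ − T₂⁴)/(1/ε₁ + 1/ε₂ − 1).
T₁⁴ − T₂⁴ = 2.950×10¹¹ − 8.318×10⁹ = 2.867×10¹¹ K⁴.
1/ε₁ + 1/ε₂ − 1 = 1.449 + 1.136 − 1 = 1.586.
q = 5.67×10⁻⁸ × 2.867×10¹¹ / 1.586.

q ≈ 10300 W/m²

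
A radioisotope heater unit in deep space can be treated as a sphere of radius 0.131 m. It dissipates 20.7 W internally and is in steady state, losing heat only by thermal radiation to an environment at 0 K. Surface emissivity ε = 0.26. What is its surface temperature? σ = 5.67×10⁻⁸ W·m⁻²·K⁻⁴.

T ≈ 284 K

Steady state: internal power = radiated power, P = εσA T⁴.
Radiating area A = 4πr² = 0.2157 m².
T⁴ = P/(εσA) = 20.7/(0.26·5.67×10⁻⁸·0.2157) = 6.511×10⁹ K⁴.
T = (6.511×10⁹)^(1/4).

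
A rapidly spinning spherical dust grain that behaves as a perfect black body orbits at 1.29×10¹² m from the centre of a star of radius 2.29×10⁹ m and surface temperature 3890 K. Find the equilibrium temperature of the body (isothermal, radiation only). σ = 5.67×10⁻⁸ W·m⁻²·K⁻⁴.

T ≈ 116 K

The star's surface emits σT_*⁴; at distance d the flux is S = σT_*⁴(R_*/d)².
S = 5.67×10⁻⁸·(3890)⁴·(2.29×10⁹/1.29×10¹²)² = 40.91 W/m².
For an isothermal sphere T⁴ = (1−a)S/(4σ) = 1.804×10⁸ K⁴.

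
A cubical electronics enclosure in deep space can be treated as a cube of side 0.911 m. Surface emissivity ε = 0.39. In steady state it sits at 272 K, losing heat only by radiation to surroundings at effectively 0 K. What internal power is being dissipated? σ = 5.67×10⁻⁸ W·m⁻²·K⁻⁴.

P ≈ 603 W

Steady state: P = εσA T⁴.
A = 6L² = 4.980 m²; T⁴ = (272)⁴ = 5.474×10⁹ K⁴.
P = 0.39 × 5.67×10⁻⁸ × 4.980 × 5.474×10⁹.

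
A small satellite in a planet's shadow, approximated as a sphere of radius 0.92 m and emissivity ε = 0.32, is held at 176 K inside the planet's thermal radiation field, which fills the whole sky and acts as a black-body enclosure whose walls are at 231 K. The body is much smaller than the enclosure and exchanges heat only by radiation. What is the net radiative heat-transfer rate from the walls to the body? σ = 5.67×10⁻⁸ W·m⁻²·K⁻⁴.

For a small grey body in a large enclosure: P_net = εσA(T_body⁴ − T_wall⁴).
A = 4πr² = 10.64 m²; T_body⁴ − T_wall⁴ = 9.595×10⁸ − 2.847×10⁹ = -1.888×10⁹ K⁴.
|P_net| = 0.32·5.67×10⁻⁸·10.64·1.888×10⁹.

P_net ≈ 364 W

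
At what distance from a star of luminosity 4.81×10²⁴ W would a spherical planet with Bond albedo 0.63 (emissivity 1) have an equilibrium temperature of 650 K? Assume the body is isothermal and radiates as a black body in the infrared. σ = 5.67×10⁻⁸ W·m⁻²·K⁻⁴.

d ≈ 1.87×10⁹ m

For an isothermal black-emitting sphere, (1−a)S·πr² = σ·4πr²·T⁴ ⇒ S = 4σT⁴/(1−a).
S = 4·5.67×10⁻⁸·(650)⁴/0.370 = 1.094×10⁵ W/m².
Flux falls as S = L/(4πd²), so d = √(L/(4πS)) = √(4.81×10²⁴/(4π·1.094×10⁵)).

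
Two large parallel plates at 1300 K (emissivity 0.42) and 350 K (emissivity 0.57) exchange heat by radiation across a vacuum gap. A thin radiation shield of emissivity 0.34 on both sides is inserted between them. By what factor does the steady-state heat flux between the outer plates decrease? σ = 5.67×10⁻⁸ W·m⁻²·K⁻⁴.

Without shield: q₀ = σΔ(T⁴)/(1/ε₁+1/ε₂−1) with denominator 3.135.
With shield the two gaps are in series; the resistances add: (1/ε₁+1/ε_s−1)+(1/ε_s+1/ε₂−1) = 4.322+3.696 = 8.018.
Heat-flux ratio q₀/q = 8.018/3.135.

factor ≈ 2.56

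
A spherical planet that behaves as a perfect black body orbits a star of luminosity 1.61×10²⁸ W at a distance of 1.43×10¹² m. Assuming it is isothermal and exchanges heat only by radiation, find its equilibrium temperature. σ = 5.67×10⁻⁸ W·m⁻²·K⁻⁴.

First find the stellar flux at distance d: S = L/(4πd²) = 1.61×10²⁸/(4π·(1.43×10¹²)²) = 626.5 W/m².
For an isothermal sphere, absorbed (1−a)S·πr² = emitted σ·4πr²·T⁴, so T⁴ = (1−a)S/(4σ).
T⁴ = 1.00·626.5/(4·5.67×10⁻⁸) = 2.762×10⁹ K⁴.

T ≈ 229 K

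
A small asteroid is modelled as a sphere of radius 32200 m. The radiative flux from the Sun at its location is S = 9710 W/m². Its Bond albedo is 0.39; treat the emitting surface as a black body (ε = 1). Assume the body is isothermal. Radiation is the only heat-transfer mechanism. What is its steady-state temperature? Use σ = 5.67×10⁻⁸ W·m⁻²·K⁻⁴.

At equilibrium, absorbed power = emitted power.
Absorbing cross-section = πr² = 3.257×10⁹ m²; emitting surface = 4πr² = 1.303×10¹⁰ m² (ratio 4).
(1−a)S·A_cross = εσ·A_surf·T⁴  ⇒  T⁴ = (1−a)S/(4σ).
T⁴ = 0.610·9710/(4·5.67×10⁻⁸) = 2.612×10¹⁰ K⁴.
T = (2.612×10¹⁰)^(1/4).

T ≈ 402 K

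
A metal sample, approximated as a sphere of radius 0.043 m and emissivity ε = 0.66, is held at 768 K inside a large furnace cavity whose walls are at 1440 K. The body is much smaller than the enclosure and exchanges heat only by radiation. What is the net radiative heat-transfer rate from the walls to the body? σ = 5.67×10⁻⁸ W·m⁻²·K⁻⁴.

For a small grey body in a large enclosure: P_net = εσA(T_body⁴ − T_wall⁴).
A = 4πr² = 0.02324 m²; T_body⁴ − T_wall⁴ = 3.479×10¹¹ − 4.300×10¹² = -3.952×10¹² K⁴.
|P_net| = 0.66·5.67×10⁻⁸·0.02324·3.952×10¹².

P_net ≈ 3440 W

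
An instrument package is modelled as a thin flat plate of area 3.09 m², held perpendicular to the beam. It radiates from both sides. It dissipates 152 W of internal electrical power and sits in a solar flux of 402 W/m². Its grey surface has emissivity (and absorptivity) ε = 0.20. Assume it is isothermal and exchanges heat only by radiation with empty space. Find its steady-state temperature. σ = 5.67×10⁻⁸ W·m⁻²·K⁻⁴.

At steady state, absorbed solar power + internal power = radiated power.
Absorbed: α·S·A_cross = 0.20·402·3.090 = 248.4 W (cross-section A).
Total input = 248.4 + 152 = 400.4 W.
Radiated: εσ·A_surf·T⁴ with A_surf = 2A = 6.180 m².
T⁴ = 400.4/(0.20·5.67×10⁻⁸·6.180) = 5.714×10⁹ K⁴.

T ≈ 275 K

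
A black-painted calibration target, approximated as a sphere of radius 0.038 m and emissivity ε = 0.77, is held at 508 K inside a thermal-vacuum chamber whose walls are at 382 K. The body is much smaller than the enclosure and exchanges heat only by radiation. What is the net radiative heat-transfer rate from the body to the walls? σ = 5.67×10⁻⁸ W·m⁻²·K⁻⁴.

For a small grey body in a large enclosure: P_net = εσA(T_body⁴ − T_wall⁴).
A = 4πr² = 0.01815 m²; T_body⁴ − T_wall⁴ = 6.660×10¹⁰ − 2.129×10¹⁰ = 4.530×10¹⁰ K⁴.
|P_net| = 0.77·5.67×10⁻⁸·0.01815·4.530×10¹⁰.

P_net ≈ 35.9 W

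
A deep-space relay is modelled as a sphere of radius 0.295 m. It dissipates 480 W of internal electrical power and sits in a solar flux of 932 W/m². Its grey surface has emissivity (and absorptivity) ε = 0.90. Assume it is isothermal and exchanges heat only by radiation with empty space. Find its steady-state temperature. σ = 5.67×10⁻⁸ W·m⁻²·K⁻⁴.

At steady state, absorbed solar power + internal power = radiated power.
Absorbed: α·S·A_cross = 0.90·932·0.2734 = 229.3 W (cross-section πr²).
Total input = 229.3 + 480 = 709.3 W.
Radiated: εσ·A_surf·T⁴ with A_surf = 4πr² = 1.094 m².
T⁴ = 709.3/(0.90·5.67×10⁻⁸·1.094) = 1.271×10¹⁰ K⁴.

T ≈ 336 K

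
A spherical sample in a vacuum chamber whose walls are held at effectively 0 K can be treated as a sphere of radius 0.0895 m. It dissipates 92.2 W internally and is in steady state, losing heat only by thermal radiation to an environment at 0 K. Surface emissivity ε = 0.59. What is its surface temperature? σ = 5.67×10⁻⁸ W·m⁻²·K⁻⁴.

T ≈ 407 K

Steady state: internal power = radiated power, P = εσA T⁴.
Radiating area A = 4πr² = 0.1007 m².
T⁴ = P/(εσA) = 92.2/(0.59·5.67×10⁻⁸·0.1007) = 2.738×10¹⁰ K⁴.
T = (2.738×10¹⁰)^(1/4).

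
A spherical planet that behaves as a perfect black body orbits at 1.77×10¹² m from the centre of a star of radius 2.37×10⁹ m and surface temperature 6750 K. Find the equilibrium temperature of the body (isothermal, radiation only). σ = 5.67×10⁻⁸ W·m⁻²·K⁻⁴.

The star's surface emits σT_*⁴; at distance d the flux is S = σT_*⁴(R_*/d)².
S = 5.67×10⁻⁸·(6750)⁴·(2.37×10⁹/1.77×10¹²)² = 211.0 W/m².
For an isothermal sphere T⁴ = (1−a)S/(4σ) = 9.305×10⁸ K⁴.

T ≈ 175 K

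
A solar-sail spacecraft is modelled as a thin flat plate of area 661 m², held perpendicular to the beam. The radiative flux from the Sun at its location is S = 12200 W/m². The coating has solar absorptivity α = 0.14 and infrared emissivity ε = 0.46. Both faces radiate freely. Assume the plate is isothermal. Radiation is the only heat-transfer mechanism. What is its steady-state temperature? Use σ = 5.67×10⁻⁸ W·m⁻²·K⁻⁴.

T ≈ 425 K

At equilibrium, absorbed power = emitted power.
Absorbing cross-section = A = 661.0 m²; emitting surface = 2A = 1322 m² (ratio 2).
αS·A_cross = εσ·A_surf·T⁴  ⇒  T⁴ = αS/(ε·2σ).
T⁴ = 0.140·12200/(0.46·2·5.67×10⁻⁸) = 3.274×10¹⁰ K⁴.
T = (3.274×10¹⁰)^(1/4).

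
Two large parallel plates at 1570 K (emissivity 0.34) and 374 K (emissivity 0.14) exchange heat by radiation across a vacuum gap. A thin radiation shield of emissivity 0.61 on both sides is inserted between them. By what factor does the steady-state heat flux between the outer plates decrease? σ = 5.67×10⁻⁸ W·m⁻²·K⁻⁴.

factor ≈ 1.25

Without shield: q₀ = σΔ(T⁴)/(1/ε₁+1/ε₂−1) with denominator 9.084.
With shield the two gaps are in series; the resistances add: (1/ε₁+1/ε_s−1)+(1/ε_s+1/ε₂−1) = 3.581+7.782 = 11.36.
Heat-flux ratio q₀/q = 11.36/9.084.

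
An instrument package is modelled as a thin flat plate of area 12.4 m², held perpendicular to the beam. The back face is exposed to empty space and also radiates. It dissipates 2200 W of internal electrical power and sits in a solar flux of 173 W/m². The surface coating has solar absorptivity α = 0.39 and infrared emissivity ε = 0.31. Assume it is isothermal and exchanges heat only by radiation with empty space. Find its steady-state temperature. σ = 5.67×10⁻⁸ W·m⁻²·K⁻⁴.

T ≈ 289 K

At steady state, absorbed solar power + internal power = radiated power.
Absorbed: α·S·A_cross = 0.39·173·12.40 = 836.6 W (cross-section A).
Total input = 836.6 + 2200 = 3037 W.
Radiated: εσ·A_surf·T⁴ with A_surf = 2A = 24.80 m².
T⁴ = 3037/(0.31·5.67×10⁻⁸·24.80) = 6.966×10⁹ K⁴.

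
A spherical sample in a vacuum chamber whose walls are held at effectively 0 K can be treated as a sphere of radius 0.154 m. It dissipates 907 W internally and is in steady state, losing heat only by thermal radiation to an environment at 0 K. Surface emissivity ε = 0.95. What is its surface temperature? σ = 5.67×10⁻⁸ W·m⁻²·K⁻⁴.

Steady state: internal power = radiated power, P = εσA T⁴.
Radiating area A = 4πr² = 0.2980 m².
T⁴ = P/(εσA) = 907/(0.95·5.67×10⁻⁸·0.2980) = 5.650×10¹⁰ K⁴.
T = (5.650×10¹⁰)^(1/4).

T ≈ 488 K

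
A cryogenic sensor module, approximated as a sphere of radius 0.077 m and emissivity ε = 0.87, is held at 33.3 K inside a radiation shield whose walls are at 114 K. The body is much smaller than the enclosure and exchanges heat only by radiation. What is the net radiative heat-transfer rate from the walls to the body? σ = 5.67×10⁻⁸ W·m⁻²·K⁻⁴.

P_net ≈ 0.616 W

For a small grey body in a large enclosure: P_net = εσA(T_body⁴ − T_wall⁴).
A = 4πr² = 0.07451 m²; T_body⁴ − T_wall⁴ = 1.230×10⁶ − 1.689×10⁸ = -1.677×10⁸ K⁴.
|P_net| = 0.87·5.67×10⁻⁸·0.07451·1.677×10⁸.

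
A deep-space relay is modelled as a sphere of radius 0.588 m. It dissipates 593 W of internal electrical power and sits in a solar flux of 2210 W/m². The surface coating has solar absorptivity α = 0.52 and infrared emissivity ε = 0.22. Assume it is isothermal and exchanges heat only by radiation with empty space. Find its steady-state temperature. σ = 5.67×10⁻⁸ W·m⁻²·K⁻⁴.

At steady state, absorbed solar power + internal power = radiated power.
Absorbed: α·S·A_cross = 0.52·2210·1.086 = 1248 W (cross-section πr²).
Total input = 1248 + 593 = 1841 W.
Radiated: εσ·A_surf·T⁴ with A_surf = 4πr² = 4.345 m².
T⁴ = 1841/(0.22·5.67×10⁻⁸·4.345) = 3.397×10¹⁰ K⁴.

T ≈ 429 K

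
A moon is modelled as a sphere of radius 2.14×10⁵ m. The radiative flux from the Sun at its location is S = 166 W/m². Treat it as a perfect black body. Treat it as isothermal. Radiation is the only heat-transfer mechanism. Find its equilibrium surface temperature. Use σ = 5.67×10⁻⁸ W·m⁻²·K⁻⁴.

T ≈ 164 K

At equilibrium, absorbed power = emitted power.
Absorbing cross-section = πr² = 1.439×10¹¹ m²; emitting surface = 4πr² = 5.755×10¹¹ m² (ratio 4).
S·A_cross = εσ·A_surf·T⁴  ⇒  T⁴ = S/(4σ).
T⁴ = 1.00·166/(4·5.67×10⁻⁸) = 7.319×10⁸ K⁴.
T = (7.319×10⁸)^(1/4).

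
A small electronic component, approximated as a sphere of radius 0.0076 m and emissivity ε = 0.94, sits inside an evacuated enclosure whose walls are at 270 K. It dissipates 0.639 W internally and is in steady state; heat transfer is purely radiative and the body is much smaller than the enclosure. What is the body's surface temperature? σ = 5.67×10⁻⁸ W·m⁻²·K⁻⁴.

T ≈ 384 K

For a small grey body in a large enclosure, net radiated power = εσA(T⁴ − T_w⁴).
Steady state: P = εσA(T⁴ − T_w⁴) with A = 4πr² = 7.258×10⁻⁴ m².
T⁴ = P/(εσA) + T_w⁴ = 0.639/(0.94·5.67×10⁻⁸·7.258×10⁻⁴) + (270)⁴
    = 1.652×10¹⁰ + 5.314×10⁹ = 2.183×10¹⁰ K⁴.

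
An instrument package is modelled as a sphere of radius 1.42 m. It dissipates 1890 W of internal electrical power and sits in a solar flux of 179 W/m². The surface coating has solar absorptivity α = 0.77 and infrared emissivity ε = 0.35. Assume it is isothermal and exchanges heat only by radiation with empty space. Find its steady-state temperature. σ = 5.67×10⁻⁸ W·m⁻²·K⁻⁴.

T ≈ 272 K

At steady state, absorbed solar power + internal power = radiated power.
Absorbed: α·S·A_cross = 0.77·179·6.335 = 873.1 W (cross-section πr²).
Total input = 873.1 + 1890 = 2763 W.
Radiated: εσ·A_surf·T⁴ with A_surf = 4πr² = 25.34 m².
T⁴ = 2763/(0.35·5.67×10⁻⁸·25.34) = 5.495×10⁹ K⁴.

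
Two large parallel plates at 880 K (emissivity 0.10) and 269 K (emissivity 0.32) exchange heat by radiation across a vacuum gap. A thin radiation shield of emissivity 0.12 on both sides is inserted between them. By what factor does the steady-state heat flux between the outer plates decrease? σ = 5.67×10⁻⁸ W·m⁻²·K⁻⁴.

factor ≈ 2.29

Without shield: q₀ = σΔ(T⁴)/(1/ε₁+1/ε₂−1) with denominator 12.12.
With shield the two gaps are in series; the resistances add: (1/ε₁+1/ε_s−1)+(1/ε_s+1/ε₂−1) = 17.33+10.46 = 27.79.
Heat-flux ratio q₀/q = 27.79/12.12.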